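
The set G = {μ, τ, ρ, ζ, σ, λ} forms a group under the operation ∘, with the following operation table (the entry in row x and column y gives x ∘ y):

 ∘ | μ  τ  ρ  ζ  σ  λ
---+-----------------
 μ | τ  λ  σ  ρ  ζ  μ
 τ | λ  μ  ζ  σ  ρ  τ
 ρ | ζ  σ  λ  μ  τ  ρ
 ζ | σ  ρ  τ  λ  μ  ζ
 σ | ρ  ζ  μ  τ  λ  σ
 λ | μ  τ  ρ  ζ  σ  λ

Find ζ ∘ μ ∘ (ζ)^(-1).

The identity is λ. In row ζ, the entry λ sits in column ζ, so ζ^(-1) = ζ.
ζ ∘ μ = σ
σ ∘ ζ = τ

τ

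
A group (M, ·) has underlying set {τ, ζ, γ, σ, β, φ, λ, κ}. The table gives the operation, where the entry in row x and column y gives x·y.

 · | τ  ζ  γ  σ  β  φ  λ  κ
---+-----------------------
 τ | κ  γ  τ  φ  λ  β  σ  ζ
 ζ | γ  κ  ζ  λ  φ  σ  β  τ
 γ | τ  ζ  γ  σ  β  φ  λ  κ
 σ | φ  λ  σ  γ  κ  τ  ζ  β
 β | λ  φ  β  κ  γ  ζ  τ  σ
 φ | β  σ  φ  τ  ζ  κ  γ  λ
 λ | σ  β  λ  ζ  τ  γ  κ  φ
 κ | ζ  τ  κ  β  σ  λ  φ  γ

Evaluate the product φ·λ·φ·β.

ζ

φ·λ = γ
γ·φ = φ
φ·β = ζ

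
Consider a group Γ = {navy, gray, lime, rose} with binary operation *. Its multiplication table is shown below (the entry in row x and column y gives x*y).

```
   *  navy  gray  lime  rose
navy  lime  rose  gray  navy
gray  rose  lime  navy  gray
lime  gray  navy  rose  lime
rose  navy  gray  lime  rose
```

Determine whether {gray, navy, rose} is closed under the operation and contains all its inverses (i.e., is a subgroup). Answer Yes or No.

navy*navy = lime, which is not in {gray, navy, rose}.
The subset is not closed under *, so it is not a subgroup.

No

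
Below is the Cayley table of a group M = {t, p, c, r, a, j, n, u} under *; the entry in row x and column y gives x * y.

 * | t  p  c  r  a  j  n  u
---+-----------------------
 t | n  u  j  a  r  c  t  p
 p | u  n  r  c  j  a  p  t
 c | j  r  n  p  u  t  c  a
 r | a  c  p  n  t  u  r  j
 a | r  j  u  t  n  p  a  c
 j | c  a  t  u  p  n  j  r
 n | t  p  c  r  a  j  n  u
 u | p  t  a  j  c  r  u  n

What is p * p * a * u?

p * p = n
n * a = a
a * u = c

c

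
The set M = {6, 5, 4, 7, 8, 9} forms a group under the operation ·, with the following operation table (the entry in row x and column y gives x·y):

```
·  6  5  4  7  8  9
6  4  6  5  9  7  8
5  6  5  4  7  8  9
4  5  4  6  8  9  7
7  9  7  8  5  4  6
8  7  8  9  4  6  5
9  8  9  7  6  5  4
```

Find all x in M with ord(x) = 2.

Identity is 5. Compute the order of each non-identity element by repeated multiplication:
  6: 6 → 4 → 5  (order 3)
  4: 4 → 6 → 5  (order 3)
  7: 7 → 5  (order 2)
  8: 8 → 6 → 7 → 4 → 9 → 5  (order 6)
  9: 9 → 4 → 7 → 6 → 8 → 5  (order 6)
Elements of order 2: {7}.
(Structurally, M here is isomorphic to the cyclic group Z_6.)

{7}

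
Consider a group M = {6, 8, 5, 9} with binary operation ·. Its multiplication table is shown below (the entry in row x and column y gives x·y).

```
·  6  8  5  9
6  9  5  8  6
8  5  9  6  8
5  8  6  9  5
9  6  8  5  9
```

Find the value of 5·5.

Read row 5, column 5: 5·5 = 9.

9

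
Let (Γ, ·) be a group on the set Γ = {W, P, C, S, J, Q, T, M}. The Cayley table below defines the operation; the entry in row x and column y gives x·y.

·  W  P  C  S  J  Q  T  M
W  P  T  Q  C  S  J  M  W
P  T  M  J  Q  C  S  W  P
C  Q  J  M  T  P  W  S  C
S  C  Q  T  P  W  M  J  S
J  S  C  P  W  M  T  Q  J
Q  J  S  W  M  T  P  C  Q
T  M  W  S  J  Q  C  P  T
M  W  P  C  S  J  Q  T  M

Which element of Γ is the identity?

The identity e satisfies e·x = x for all x, so its row in the table reproduces the column headers.
Row M reads: W, P, C, S, J, Q, T, M — exactly the header order. So M is the identity.

M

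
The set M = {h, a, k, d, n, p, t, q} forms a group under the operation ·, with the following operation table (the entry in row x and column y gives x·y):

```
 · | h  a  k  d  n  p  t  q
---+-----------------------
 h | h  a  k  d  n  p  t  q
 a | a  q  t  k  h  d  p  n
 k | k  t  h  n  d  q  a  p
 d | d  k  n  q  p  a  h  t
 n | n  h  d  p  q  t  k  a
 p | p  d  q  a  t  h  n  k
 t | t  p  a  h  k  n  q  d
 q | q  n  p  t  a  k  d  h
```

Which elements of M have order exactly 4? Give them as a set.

{a, d, n, t}

Identity is h. Compute the order of each non-identity element by repeated multiplication:
  a: a → q → n → h  (order 4)
  k: k → h  (order 2)
  d: d → q → t → h  (order 4)
  n: n → q → a → h  (order 4)
  p: p → h  (order 2)
  t: t → q → d → h  (order 4)
  q: q → h  (order 2)
Elements of order 4: {a, d, n, t}.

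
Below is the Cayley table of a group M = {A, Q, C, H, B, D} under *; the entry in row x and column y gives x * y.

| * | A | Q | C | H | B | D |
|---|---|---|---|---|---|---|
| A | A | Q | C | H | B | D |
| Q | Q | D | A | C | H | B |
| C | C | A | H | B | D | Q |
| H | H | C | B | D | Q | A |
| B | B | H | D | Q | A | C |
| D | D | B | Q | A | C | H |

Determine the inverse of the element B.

B

First locate the identity: row A matches the header, so A is the identity.
Scan row B for A: B * B = A. Hence B^(-1) = B.
(Structurally, M here is isomorphic to the cyclic group Z_6.)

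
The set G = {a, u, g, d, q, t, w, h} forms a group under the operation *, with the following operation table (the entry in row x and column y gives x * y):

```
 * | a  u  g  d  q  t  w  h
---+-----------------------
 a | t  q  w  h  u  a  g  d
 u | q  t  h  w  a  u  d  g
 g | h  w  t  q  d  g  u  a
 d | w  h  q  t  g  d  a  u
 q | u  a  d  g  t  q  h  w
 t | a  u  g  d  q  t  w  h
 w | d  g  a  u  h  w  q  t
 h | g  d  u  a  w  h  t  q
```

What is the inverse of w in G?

First locate the identity: row t matches the header, so t is the identity.
Scan row w for t: w * h = t. Hence w^(-1) = h.

h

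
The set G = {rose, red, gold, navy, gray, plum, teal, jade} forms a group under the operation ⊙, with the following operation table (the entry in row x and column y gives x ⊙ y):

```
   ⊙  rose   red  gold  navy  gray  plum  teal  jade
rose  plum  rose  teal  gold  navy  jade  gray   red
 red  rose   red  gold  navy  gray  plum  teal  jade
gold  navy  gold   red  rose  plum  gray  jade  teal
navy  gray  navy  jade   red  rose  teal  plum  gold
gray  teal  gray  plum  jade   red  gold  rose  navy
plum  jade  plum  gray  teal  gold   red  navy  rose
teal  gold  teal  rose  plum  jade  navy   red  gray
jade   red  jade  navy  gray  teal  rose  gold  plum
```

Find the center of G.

An element z is central iff its row equals its column in the table.
For rose: rose ⊙ navy = gold ≠ gray = navy ⊙ rose, so rose ∉ Z.
Checking each element this way leaves Z(G) = {plum, red}.

{plum, red}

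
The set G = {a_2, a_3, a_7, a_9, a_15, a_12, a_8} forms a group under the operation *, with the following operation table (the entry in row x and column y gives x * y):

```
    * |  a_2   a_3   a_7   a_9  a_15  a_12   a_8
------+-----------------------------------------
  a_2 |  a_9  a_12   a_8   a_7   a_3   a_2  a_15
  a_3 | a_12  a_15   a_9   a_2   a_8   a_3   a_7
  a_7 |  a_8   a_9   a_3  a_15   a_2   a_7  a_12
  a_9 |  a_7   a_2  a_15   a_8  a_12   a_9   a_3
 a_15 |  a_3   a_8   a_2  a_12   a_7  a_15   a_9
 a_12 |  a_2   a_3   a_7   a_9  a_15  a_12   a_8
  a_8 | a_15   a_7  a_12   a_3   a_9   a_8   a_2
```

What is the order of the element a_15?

7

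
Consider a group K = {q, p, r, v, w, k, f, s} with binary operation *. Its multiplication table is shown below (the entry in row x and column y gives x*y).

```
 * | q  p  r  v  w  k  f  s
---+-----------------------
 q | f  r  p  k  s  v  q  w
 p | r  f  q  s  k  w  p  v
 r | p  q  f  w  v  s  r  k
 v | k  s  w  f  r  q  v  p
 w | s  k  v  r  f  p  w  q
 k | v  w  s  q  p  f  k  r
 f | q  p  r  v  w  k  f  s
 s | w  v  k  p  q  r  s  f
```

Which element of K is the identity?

The identity e satisfies e*x = x for all x, so its row in the table reproduces the column headers.
Row f reads: q, p, r, v, w, k, f, s — exactly the header order. So f is the identity.
(Structurally, K here is isomorphic to the elementary abelian group (Z_2)^3.)

f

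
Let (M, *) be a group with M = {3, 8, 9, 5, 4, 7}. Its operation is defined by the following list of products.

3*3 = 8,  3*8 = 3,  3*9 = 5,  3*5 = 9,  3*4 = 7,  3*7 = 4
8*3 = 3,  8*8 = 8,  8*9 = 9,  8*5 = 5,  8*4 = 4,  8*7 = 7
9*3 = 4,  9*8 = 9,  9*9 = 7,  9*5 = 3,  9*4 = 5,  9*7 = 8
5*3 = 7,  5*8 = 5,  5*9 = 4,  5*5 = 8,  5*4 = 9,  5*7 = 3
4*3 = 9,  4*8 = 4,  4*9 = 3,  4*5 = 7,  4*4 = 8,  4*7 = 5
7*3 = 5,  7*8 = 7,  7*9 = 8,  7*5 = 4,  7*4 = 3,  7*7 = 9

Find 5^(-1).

5

First locate the identity: row 8 matches the header, so 8 is the identity.
Scan row 5 for 8: 5 * 5 = 8. Hence 5^(-1) = 5.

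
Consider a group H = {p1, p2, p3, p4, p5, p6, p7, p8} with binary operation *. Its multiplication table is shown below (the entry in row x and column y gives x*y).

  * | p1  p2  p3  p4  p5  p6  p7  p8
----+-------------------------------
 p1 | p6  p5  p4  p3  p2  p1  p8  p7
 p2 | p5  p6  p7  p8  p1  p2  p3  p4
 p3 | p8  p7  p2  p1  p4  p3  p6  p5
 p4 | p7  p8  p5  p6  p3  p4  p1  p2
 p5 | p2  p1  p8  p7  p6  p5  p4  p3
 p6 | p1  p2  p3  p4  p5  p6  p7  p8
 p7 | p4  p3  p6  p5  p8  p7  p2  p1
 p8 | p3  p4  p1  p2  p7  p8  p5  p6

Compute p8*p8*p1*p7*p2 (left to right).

p8*p8 = p6
p6*p1 = p1
p1*p7 = p8
p8*p2 = p4
(Structurally, H here is isomorphic to the dihedral group D_4.)

p4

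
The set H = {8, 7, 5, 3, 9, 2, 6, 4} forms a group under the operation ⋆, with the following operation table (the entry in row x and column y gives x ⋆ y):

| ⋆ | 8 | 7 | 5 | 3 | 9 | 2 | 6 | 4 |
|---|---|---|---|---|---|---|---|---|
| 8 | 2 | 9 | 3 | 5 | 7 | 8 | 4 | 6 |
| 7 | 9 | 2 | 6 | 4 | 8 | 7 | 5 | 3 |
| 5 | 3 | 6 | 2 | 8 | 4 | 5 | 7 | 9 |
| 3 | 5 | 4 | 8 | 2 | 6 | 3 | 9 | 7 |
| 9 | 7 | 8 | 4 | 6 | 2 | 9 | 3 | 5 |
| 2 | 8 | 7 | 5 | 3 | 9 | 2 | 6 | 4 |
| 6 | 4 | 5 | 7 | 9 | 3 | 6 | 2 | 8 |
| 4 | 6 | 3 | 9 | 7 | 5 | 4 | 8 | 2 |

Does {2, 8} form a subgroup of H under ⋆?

{2, 8} contains the identity 2.
Checking products: every product of two elements of {2, 8} (read from the table) lies in {2, 8}, so the set is closed.
In a finite group, a nonempty closed subset is a subgroup. So {2, 8} ≤ H.

Yes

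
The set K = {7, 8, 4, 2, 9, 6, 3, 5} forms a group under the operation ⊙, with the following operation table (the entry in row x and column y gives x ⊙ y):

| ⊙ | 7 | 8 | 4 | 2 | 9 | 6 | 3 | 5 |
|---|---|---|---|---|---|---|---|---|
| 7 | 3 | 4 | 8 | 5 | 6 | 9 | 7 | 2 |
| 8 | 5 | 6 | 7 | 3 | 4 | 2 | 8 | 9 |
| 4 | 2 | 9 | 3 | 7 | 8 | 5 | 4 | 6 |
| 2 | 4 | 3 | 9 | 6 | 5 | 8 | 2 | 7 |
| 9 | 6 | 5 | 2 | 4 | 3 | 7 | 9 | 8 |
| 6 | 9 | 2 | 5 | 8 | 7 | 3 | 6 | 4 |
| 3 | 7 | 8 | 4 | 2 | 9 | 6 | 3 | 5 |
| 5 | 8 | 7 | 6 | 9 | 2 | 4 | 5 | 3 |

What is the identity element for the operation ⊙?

3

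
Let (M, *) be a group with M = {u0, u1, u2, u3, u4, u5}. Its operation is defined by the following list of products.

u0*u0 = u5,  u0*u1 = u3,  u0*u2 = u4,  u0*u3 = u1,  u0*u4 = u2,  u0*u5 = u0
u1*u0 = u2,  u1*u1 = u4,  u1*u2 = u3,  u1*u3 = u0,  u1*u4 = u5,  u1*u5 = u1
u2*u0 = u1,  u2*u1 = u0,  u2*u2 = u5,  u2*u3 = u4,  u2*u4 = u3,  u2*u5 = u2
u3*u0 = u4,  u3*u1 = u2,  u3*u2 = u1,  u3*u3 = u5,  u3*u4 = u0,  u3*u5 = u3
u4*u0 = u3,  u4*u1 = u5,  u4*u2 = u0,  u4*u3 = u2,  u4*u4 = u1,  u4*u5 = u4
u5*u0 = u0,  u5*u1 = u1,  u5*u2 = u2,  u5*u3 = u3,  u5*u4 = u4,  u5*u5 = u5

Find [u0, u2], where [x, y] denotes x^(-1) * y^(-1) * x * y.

u1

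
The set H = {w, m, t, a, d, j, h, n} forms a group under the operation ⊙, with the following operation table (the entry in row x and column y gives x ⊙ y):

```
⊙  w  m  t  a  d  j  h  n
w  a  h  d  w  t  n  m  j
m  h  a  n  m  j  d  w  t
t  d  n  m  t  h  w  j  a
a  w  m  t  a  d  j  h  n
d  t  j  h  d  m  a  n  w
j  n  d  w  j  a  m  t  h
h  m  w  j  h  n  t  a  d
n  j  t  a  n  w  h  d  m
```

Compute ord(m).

2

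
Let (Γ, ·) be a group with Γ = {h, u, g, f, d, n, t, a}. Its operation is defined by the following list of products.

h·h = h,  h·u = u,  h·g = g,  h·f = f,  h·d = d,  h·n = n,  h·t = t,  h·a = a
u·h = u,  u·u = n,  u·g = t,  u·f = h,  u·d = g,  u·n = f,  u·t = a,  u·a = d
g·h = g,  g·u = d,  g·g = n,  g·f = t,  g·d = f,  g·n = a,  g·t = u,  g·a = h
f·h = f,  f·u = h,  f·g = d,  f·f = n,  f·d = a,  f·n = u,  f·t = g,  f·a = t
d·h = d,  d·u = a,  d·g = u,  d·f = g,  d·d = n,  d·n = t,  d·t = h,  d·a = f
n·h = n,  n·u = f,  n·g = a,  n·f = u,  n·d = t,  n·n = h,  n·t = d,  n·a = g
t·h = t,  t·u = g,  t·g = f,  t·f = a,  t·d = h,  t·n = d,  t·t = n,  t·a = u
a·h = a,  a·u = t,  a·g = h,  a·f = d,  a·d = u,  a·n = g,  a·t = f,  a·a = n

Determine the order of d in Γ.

The identity element is h (its row matches the header).
d^1 = d
d^2 = d·d = n
d^3 = n·d = t
d^4 = t·d = h
The first power of d equal to the identity is d^4, so ord(d) = 4.

4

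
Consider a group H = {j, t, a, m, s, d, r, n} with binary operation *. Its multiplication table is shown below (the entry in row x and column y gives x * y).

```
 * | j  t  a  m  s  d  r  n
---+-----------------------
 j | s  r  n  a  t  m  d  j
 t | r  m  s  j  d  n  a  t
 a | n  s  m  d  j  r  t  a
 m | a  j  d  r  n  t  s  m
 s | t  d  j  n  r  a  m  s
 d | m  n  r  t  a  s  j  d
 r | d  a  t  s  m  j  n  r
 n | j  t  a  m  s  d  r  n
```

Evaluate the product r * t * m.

r * t = a
a * m = d
(Structurally, H here is isomorphic to the cyclic group Z_8.)

d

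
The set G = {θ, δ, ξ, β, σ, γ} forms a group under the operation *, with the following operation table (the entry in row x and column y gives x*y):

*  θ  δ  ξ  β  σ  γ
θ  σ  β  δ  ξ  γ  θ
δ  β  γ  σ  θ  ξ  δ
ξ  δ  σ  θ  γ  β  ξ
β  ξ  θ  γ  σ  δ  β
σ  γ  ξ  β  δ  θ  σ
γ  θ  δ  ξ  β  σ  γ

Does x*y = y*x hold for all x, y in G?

Yes

Check whether the table is symmetric across its main diagonal.
Every entry (row x, col y) equals the entry (row y, col x), so G is abelian.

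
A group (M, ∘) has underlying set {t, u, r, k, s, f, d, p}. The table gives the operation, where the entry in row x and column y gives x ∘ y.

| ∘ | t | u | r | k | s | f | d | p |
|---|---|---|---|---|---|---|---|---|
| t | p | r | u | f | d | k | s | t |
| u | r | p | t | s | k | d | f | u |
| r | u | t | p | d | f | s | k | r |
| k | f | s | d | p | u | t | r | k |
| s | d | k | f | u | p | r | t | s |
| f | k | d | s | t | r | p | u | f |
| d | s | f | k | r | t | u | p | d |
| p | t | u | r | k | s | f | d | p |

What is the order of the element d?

2

The identity element is p (its row matches the header).
d^1 = d
d^2 = d ∘ d = p
The first power of d equal to the identity is d^2, so ord(d) = 2.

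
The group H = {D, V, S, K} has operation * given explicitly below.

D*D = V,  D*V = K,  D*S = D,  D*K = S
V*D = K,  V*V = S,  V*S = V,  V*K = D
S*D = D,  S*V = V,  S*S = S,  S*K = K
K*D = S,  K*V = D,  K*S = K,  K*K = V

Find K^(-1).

First locate the identity: row S matches the header, so S is the identity.
Scan row K for S: K * D = S. Hence K^(-1) = D.

D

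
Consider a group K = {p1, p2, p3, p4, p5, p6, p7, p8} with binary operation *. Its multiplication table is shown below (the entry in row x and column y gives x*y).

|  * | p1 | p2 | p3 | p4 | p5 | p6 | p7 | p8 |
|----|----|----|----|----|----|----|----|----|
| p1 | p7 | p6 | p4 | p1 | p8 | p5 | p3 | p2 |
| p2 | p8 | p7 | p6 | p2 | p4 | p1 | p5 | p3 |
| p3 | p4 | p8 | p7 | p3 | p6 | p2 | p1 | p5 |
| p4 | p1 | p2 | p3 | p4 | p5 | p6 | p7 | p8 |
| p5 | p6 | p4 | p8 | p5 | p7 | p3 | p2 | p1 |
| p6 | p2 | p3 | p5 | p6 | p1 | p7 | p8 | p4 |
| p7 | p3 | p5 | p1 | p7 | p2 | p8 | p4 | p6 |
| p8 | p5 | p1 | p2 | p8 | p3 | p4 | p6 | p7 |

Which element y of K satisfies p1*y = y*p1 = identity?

p3

First locate the identity: row p4 matches the header, so p4 is the identity.
Scan row p1 for p4: p1*p3 = p4. Hence p1^(-1) = p3.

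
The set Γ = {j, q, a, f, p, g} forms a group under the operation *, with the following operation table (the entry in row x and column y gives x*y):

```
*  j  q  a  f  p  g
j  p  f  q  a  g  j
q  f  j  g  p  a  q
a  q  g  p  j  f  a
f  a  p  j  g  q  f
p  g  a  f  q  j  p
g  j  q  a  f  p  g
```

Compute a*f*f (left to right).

a*f = j
j*f = a

a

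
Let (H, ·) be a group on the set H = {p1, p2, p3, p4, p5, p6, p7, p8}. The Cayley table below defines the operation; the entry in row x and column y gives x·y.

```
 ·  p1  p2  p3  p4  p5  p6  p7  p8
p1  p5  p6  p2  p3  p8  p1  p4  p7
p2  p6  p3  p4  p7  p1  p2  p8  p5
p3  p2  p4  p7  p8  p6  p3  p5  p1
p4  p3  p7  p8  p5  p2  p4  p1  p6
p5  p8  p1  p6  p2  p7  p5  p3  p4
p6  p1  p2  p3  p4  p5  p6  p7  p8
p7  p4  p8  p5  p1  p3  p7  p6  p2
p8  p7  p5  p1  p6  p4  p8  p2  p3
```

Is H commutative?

Yes

Check whether the table is symmetric across its main diagonal.
Every entry (row x, col y) equals the entry (row y, col x), so H is abelian.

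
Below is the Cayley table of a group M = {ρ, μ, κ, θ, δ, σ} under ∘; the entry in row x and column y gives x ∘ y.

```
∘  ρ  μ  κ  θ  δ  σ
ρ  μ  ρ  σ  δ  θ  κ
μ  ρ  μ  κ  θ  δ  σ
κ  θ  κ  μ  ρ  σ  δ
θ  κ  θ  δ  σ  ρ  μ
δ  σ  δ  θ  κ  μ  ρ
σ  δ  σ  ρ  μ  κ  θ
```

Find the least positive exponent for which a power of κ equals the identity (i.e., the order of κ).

The identity element is μ (its row matches the header).
κ^1 = κ
κ^2 = κ ∘ κ = μ
The first power of κ equal to the identity is κ^2, so ord(κ) = 2.
(Structurally, M here is isomorphic to the symmetric group S_3.)

2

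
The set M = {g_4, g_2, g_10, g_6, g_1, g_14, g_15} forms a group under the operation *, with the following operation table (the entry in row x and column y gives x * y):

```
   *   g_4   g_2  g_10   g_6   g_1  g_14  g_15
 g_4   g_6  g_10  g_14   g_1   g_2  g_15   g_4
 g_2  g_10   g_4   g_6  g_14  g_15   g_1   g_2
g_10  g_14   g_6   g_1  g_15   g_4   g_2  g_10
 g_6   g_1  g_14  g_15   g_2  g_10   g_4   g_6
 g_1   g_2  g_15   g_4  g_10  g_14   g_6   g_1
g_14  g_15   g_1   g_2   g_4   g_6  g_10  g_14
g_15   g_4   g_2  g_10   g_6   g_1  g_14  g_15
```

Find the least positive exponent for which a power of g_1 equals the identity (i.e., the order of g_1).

7

The identity element is g_15 (its row matches the header).
g_1^1 = g_1
g_1^2 = g_1 * g_1 = g_14
g_1^3 = g_14 * g_1 = g_6
g_1^4 = g_6 * g_1 = g_10
g_1^5 = g_10 * g_1 = g_4
g_1^6 = g_4 * g_1 = g_2
g_1^7 = g_2 * g_1 = g_15
The first power of g_1 equal to the identity is g_1^7, so ord(g_1) = 7.
(Structurally, M here is isomorphic to the cyclic group Z_7.)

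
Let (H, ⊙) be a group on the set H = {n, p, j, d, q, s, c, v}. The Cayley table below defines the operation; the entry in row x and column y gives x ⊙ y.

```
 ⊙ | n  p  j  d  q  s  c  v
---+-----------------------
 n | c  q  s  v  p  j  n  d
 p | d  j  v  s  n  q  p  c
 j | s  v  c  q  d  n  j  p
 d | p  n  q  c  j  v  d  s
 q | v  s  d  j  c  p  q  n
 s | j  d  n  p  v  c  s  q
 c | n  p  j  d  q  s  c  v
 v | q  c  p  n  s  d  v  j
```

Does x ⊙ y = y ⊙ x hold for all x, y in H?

v ⊙ q = s but q ⊙ v = n.
Since v and q do not commute, H is not abelian.

No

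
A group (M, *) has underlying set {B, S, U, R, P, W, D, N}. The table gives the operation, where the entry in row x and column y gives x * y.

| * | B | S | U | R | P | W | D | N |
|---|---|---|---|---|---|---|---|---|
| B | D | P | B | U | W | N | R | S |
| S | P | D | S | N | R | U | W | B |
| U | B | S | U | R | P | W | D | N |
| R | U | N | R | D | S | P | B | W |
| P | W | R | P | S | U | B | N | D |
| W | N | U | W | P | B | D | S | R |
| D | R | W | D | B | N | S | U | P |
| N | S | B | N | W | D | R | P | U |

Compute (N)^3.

N

N^1 = N
N^2 = N * N = U
N^3 = U * N = N
(Structurally, M here is isomorphic to Z_2 x Z_4.)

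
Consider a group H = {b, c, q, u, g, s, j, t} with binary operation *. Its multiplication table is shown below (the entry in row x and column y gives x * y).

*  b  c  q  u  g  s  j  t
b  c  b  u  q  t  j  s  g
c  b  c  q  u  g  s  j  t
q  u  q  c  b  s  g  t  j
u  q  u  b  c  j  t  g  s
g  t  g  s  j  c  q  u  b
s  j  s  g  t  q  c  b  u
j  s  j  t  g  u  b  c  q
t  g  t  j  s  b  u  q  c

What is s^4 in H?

c

s^1 = s
s^2 = s * s = c
s^3 = c * s = s
s^4 = s * s = c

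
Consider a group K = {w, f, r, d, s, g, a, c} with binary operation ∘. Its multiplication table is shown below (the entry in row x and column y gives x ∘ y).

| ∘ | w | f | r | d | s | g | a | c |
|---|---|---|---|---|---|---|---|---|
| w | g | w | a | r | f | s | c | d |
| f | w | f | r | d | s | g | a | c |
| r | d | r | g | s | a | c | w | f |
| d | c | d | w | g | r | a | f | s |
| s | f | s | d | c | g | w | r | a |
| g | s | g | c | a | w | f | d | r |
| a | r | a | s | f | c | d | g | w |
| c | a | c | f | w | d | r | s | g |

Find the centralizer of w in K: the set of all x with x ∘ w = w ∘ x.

Compare row w with column w entry by entry.
s ∘ w = f = w ∘ s, so s commutes with w.
d ∘ w = c but w ∘ d = r, so d does not.
Collecting the elements that commute with w: C(w) = {f, g, s, w}.

{f, g, s, w}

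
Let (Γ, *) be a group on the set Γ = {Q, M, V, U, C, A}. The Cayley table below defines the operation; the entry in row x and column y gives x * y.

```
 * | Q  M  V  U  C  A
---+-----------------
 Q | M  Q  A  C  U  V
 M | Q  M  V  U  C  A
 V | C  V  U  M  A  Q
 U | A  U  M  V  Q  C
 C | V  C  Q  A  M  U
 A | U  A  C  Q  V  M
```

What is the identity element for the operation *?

The identity e satisfies e * x = x for all x, so its row in the table reproduces the column headers.
Row M reads: Q, M, V, U, C, A — exactly the header order. So M is the identity.
(Structurally, Γ here is isomorphic to the symmetric group S_3.)

M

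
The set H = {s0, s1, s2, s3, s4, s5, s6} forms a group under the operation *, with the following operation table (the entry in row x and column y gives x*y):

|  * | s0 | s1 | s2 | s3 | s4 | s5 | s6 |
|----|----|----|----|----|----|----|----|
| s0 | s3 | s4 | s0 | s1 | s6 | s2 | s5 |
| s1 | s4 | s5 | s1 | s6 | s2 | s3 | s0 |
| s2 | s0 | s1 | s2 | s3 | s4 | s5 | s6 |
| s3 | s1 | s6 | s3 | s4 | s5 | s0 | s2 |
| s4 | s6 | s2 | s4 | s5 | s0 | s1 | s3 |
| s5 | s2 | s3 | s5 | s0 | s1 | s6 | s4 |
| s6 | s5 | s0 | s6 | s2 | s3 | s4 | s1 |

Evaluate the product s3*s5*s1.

s4

s3*s5 = s0
s0*s1 = s4
(Structurally, H here is isomorphic to the cyclic group Z_7.)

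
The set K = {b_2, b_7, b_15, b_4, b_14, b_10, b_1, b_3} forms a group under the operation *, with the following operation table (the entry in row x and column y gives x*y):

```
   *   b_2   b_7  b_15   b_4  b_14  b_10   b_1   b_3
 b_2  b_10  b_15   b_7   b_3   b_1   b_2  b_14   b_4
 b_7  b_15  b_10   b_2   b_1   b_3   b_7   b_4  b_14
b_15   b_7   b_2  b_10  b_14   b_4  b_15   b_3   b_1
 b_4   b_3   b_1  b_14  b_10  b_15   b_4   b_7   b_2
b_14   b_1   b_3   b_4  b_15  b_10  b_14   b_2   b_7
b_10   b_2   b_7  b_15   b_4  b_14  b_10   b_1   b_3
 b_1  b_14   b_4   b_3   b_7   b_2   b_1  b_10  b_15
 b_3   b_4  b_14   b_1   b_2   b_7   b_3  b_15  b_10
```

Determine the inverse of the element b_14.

b_14

First locate the identity: row b_10 matches the header, so b_10 is the identity.
Scan row b_14 for b_10: b_14*b_14 = b_10. Hence b_14^(-1) = b_14.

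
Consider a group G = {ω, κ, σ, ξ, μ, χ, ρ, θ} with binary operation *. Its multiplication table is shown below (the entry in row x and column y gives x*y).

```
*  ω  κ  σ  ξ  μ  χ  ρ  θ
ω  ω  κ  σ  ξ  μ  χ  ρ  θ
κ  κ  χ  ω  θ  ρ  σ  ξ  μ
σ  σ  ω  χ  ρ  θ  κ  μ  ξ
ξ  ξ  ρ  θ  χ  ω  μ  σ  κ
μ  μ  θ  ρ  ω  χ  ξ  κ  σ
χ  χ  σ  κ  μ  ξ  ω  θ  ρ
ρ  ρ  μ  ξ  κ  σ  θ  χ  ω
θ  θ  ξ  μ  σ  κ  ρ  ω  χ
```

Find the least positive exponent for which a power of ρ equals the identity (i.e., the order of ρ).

4

The identity element is ω (its row matches the header).
ρ^1 = ρ
ρ^2 = ρ*ρ = χ
ρ^3 = χ*ρ = θ
ρ^4 = θ*ρ = ω
The first power of ρ equal to the identity is ρ^4, so ord(ρ) = 4.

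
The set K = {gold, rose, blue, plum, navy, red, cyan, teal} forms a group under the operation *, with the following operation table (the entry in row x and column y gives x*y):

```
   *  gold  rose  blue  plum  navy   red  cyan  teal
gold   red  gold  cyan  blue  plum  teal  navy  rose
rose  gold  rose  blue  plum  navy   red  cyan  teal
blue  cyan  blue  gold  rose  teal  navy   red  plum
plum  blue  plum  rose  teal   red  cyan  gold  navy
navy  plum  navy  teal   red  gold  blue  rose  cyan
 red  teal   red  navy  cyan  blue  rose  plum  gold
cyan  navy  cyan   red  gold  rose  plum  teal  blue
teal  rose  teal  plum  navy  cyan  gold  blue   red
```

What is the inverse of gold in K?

teal

First locate the identity: row rose matches the header, so rose is the identity.
Scan row gold for rose: gold*teal = rose. Hence gold^(-1) = teal.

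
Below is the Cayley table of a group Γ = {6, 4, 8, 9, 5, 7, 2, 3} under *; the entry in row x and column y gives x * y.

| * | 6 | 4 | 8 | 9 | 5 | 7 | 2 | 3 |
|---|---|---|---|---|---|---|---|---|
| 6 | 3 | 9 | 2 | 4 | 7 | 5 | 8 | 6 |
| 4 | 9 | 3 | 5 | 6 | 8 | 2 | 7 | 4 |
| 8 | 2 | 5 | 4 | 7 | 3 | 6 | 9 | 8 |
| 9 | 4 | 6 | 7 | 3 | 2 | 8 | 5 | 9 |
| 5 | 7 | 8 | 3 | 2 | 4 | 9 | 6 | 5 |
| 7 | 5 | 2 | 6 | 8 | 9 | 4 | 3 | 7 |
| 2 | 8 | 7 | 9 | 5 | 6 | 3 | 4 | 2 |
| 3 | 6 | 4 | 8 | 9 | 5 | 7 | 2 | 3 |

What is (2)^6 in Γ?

2^1 = 2
2^2 = 2 * 2 = 4
2^3 = 4 * 2 = 7
2^4 = 7 * 2 = 3
2^5 = 3 * 2 = 2
2^6 = 2 * 2 = 4

4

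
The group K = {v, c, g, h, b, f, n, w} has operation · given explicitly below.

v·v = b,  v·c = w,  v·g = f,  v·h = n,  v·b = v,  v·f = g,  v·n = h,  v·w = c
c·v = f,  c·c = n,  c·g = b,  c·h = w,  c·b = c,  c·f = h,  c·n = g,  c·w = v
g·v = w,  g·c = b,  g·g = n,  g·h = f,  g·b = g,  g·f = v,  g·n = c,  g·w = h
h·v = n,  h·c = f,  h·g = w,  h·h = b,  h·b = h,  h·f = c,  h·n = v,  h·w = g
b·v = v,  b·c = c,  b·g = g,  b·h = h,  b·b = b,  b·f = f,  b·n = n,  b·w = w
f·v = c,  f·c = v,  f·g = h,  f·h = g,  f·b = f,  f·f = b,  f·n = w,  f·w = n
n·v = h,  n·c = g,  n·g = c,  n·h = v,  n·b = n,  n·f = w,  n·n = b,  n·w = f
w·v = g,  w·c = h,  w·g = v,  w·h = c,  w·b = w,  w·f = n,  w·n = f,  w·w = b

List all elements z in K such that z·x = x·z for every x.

{b, n}

An element z is central iff its row equals its column in the table.
For v: v·g = f ≠ w = g·v, so v ∉ Z.
Checking each element this way leaves Z(K) = {b, n}.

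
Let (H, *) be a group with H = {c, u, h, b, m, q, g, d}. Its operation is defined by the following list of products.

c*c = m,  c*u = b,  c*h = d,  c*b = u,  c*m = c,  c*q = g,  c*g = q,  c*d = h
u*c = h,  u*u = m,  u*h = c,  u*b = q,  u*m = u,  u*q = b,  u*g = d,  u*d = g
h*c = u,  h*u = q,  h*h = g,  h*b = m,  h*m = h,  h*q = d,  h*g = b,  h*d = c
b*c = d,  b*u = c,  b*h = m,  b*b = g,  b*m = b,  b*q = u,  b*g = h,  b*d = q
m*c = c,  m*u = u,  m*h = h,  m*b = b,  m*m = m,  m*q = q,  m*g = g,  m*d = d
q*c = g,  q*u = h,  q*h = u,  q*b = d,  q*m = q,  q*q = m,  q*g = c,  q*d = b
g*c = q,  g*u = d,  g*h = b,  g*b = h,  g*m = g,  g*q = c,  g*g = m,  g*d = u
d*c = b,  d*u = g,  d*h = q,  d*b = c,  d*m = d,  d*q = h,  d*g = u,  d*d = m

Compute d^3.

d^1 = d
d^2 = d * d = m
d^3 = m * d = d
(Structurally, H here is isomorphic to the dihedral group D_4.)

d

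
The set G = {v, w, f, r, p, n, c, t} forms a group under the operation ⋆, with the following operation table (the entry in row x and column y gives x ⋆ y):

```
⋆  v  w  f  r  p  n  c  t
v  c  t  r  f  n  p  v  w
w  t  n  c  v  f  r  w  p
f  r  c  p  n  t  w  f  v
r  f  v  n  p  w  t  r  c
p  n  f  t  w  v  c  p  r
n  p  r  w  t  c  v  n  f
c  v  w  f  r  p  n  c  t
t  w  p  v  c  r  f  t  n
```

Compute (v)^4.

c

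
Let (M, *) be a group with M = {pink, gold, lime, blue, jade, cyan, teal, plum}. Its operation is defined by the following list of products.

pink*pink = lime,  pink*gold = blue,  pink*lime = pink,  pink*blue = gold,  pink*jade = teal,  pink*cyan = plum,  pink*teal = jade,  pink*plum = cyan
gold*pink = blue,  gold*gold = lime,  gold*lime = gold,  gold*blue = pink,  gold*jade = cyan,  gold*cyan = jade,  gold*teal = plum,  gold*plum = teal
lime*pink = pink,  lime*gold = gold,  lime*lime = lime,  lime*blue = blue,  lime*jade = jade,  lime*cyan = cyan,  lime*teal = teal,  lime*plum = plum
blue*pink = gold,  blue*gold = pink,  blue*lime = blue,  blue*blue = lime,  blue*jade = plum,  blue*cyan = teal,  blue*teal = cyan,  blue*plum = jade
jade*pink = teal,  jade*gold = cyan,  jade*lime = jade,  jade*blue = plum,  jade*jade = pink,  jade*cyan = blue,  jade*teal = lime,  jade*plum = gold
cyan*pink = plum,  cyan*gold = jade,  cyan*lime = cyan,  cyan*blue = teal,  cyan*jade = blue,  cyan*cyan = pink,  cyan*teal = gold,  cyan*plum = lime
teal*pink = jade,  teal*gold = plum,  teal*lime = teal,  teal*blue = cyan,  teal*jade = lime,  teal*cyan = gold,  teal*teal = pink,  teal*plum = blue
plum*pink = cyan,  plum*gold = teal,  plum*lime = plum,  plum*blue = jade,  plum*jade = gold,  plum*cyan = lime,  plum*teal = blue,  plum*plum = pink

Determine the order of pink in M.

2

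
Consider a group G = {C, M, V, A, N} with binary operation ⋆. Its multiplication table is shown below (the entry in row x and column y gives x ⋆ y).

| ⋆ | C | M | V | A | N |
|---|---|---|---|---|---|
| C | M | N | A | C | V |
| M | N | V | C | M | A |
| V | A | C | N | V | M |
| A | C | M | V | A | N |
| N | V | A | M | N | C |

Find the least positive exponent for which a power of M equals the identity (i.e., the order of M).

The identity element is A (its row matches the header).
M^1 = M
M^2 = M ⋆ M = V
M^3 = V ⋆ M = C
M^4 = C ⋆ M = N
M^5 = N ⋆ M = A
The first power of M equal to the identity is M^5, so ord(M) = 5.
(Structurally, G here is isomorphic to the cyclic group Z_5.)

5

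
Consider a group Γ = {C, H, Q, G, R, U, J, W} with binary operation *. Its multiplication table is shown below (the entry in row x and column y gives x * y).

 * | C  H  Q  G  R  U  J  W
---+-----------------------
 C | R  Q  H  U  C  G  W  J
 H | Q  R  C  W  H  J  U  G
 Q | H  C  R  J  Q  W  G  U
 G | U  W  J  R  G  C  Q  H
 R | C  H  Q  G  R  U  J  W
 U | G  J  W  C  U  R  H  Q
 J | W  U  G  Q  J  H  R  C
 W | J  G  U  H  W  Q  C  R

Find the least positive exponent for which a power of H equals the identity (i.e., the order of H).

2

The identity element is R (its row matches the header).
H^1 = H
H^2 = H * H = R
The first power of H equal to the identity is H^2, so ord(H) = 2.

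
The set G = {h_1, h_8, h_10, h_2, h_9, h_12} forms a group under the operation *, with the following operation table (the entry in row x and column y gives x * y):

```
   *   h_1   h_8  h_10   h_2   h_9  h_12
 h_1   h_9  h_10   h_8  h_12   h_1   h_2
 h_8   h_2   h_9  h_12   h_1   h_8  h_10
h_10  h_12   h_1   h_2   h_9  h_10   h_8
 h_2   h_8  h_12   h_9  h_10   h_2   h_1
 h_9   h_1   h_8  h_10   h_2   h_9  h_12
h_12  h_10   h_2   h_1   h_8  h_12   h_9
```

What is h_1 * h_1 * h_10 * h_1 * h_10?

h_1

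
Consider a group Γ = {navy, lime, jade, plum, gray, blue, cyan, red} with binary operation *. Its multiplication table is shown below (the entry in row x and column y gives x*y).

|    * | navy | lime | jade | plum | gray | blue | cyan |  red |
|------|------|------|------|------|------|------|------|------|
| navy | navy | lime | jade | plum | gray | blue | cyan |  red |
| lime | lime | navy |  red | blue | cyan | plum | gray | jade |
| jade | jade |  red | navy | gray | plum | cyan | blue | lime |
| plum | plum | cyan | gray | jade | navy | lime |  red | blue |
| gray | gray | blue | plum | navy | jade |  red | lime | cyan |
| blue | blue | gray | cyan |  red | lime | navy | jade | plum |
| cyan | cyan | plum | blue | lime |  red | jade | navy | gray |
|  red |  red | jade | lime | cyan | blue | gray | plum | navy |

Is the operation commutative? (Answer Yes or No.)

No

gray*blue = red but blue*gray = lime.
Since gray and blue do not commute, Γ is not abelian.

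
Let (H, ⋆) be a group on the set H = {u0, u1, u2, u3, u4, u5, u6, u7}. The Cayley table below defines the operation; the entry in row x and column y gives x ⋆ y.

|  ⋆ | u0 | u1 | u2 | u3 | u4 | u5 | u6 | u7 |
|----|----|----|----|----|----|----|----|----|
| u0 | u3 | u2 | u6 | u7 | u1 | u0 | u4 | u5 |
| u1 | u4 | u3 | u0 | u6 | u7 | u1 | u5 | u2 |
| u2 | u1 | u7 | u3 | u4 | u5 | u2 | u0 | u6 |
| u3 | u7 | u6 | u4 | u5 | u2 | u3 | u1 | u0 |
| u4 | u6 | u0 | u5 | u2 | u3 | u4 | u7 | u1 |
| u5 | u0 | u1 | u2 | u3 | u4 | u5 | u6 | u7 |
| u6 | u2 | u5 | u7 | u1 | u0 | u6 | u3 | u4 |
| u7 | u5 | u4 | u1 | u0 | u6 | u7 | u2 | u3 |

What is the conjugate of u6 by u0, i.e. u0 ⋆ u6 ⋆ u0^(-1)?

u1

The identity is u5. In row u0, the entry u5 sits in column u7, so u0^(-1) = u7.
u0 ⋆ u6 = u4
u4 ⋆ u7 = u1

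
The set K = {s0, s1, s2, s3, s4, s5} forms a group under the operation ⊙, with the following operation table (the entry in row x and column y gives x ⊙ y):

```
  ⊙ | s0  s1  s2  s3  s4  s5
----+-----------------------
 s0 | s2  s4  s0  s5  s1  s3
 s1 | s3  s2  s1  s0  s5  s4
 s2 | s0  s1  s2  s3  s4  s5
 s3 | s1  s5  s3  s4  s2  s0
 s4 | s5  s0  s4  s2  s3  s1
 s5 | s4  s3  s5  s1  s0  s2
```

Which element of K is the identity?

The identity e satisfies e ⊙ x = x for all x, so its row in the table reproduces the column headers.
Row s2 reads: s0, s1, s2, s3, s4, s5 — exactly the header order. So s2 is the identity.

s2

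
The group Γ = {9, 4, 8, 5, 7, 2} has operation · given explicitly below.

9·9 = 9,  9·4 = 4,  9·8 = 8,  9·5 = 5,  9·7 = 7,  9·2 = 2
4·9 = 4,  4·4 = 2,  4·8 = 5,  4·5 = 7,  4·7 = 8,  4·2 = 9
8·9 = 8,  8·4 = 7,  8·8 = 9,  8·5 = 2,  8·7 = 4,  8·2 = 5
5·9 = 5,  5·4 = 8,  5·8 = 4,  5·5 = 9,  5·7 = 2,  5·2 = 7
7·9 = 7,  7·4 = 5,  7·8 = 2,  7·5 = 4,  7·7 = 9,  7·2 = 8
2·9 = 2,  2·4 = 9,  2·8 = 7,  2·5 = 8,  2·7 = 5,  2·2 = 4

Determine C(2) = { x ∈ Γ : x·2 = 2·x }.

Compare row 2 with column 2 entry by entry.
4·2 = 9 = 2·4, so 4 commutes with 2.
5·2 = 7 but 2·5 = 8, so 5 does not.
Collecting the elements that commute with 2: C(2) = {2, 4, 9}.

{2, 4, 9}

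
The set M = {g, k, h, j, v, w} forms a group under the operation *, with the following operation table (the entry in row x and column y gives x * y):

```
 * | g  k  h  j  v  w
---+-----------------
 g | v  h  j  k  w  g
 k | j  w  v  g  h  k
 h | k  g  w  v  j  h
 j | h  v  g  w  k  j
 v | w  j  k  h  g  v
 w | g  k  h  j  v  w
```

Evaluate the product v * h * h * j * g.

k

v * h = k
k * h = v
v * j = h
h * g = k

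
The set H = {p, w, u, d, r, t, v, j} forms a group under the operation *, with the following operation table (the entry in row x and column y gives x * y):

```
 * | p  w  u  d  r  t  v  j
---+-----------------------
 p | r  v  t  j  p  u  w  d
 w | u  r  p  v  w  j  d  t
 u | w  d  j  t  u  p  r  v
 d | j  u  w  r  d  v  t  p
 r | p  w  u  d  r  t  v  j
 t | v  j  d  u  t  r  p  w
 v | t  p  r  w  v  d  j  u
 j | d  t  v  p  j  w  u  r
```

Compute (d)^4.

d^1 = d
d^2 = d * d = r
d^3 = r * d = d
d^4 = d * d = r

r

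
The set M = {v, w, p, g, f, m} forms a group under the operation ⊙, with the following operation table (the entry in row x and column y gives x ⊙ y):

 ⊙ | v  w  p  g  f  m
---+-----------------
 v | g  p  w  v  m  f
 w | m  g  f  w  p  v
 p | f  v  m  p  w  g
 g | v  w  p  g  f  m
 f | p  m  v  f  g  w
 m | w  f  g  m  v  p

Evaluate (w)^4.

g

w^1 = w
w^2 = w ⊙ w = g
w^3 = g ⊙ w = w
w^4 = w ⊙ w = g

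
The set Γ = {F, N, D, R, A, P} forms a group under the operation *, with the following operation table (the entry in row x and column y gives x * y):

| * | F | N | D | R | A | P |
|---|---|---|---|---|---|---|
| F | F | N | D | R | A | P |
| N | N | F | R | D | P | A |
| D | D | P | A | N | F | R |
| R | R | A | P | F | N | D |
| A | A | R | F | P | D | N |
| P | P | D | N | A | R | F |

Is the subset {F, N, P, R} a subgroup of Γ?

No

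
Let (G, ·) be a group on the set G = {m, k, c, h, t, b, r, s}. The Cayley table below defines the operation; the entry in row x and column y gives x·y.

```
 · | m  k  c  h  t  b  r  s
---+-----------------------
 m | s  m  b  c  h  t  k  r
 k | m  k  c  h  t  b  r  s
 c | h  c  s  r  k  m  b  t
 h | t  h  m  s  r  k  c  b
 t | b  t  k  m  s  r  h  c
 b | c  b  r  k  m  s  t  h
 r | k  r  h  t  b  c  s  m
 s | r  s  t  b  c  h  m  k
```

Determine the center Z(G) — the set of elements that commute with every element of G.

An element z is central iff its row equals its column in the table.
For m: m·b = t ≠ c = b·m, so m ∉ Z.
Checking each element this way leaves Z(G) = {k, s}.

{k, s}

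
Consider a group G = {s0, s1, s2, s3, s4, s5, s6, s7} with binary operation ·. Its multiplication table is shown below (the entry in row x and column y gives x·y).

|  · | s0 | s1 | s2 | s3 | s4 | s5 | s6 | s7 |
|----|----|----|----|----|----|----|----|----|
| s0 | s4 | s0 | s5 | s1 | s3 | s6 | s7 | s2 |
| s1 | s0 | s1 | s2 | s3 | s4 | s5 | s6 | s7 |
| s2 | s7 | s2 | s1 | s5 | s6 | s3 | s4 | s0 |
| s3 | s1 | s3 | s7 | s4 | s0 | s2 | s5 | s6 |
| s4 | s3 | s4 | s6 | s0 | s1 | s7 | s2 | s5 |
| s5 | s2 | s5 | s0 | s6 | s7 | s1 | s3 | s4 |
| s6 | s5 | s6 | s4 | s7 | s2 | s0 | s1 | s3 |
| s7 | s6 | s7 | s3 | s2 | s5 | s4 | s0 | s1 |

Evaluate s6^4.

s6^1 = s6
s6^2 = s6·s6 = s1
s6^3 = s1·s6 = s6
s6^4 = s6·s6 = s1

s1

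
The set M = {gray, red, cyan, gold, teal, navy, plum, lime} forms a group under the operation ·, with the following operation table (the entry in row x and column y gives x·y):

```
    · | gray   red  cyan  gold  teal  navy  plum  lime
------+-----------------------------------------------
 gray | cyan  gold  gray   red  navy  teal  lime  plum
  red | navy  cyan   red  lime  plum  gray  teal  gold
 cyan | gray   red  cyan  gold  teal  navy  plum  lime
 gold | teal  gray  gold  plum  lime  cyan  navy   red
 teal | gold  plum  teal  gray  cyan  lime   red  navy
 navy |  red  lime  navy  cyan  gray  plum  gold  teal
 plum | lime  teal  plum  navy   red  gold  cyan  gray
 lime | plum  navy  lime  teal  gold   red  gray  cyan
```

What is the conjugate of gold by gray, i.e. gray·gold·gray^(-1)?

navy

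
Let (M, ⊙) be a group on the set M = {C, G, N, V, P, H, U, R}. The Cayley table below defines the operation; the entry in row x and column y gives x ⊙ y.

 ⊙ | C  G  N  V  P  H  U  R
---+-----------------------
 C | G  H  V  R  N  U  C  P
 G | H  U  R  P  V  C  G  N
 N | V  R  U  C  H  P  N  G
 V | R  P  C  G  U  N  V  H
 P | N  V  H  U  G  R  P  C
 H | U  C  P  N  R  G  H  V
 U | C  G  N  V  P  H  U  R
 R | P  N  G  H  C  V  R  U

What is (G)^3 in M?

G

G^1 = G
G^2 = G ⊙ G = U
G^3 = U ⊙ G = G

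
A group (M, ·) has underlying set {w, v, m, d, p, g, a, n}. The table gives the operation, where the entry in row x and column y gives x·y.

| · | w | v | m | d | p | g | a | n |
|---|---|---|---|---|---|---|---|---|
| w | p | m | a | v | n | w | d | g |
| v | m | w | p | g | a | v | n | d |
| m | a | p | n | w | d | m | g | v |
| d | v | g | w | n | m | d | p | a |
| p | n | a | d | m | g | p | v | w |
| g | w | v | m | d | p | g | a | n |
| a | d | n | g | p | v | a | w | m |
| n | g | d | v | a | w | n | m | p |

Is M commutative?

Check whether the table is symmetric across its main diagonal.
Every entry (row x, col y) equals the entry (row y, col x), so M is abelian.
(In fact M ≅ the cyclic group Z_8.)

Yes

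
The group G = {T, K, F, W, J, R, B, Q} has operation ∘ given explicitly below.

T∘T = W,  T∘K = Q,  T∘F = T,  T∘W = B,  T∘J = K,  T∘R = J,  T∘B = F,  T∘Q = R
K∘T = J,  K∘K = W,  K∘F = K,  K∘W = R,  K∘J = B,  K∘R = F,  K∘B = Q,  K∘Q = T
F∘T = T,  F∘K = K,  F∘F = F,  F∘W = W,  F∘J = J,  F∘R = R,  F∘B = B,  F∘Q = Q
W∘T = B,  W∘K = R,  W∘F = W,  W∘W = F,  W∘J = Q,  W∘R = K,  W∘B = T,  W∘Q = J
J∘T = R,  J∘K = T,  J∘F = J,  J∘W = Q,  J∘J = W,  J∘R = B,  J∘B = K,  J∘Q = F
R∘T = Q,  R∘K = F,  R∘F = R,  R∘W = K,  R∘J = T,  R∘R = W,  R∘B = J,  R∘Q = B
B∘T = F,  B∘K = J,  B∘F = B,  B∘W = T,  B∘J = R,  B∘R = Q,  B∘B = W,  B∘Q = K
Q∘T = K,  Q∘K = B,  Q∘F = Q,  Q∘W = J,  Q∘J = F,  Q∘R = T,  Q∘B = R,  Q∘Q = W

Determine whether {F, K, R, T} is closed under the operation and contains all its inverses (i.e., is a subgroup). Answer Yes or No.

No

R ∘ R = W, which is not in {F, K, R, T}.
The subset is not closed under ∘, so it is not a subgroup.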